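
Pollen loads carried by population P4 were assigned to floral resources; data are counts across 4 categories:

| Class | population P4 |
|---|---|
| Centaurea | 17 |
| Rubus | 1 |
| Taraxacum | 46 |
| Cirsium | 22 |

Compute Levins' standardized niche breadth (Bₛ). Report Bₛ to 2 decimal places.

0.52

Proportions for population P4 (n=86): 17/86=0.1977, 1/86=0.0116, 46/86=0.5349, 22/86=0.2558
Σpᵢ² = 0.1977² + 0.0116² + 0.5349² + 0.2558² = 0.039085 + 0.000135 + 0.286118 + 0.065434 = 0.390772
B = 1 / 0.390772 = 2.5590
Bₛ = (B − 1)/(n − 1) = (2.5590 − 1)/(4 − 1) = 1.5590/3 = 0.5197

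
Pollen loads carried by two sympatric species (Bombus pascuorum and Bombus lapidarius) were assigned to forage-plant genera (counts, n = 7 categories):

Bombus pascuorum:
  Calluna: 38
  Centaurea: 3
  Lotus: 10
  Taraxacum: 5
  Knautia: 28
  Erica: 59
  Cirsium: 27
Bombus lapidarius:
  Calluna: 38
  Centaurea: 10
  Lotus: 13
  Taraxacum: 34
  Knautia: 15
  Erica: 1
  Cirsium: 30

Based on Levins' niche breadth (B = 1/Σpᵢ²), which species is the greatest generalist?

Bombus lapidarius

Proportions for Bombus pascuorum (n=170): 38/170=0.2235, 3/170=0.0176, 10/170=0.0588, 5/170=0.0294, 28/170=0.1647, 59/170=0.3471, 27/170=0.1588
Proportions for Bombus lapidarius (n=141): 38/141=0.2695, 10/141=0.0709, 13/141=0.0922, 34/141=0.2411, 15/141=0.1064, 1/141=0.0071, 30/141=0.2128
Σp_pascᵢ² = 0.2235² + 0.0176² + 0.0588² + 0.0294² + 0.1647² + 0.3471² + 0.1588² = 0.049952 + 0.000310 + 0.003457 + 0.000864 + 0.027126 + 0.120478 + 0.025217 = 0.227404
B_pasc = 1 / 0.227404 = 4.3975
Σp_lapiᵢ² = 0.2695² + 0.0709² + 0.0922² + 0.2411² + 0.1064² + 0.0071² + 0.2128² = 0.072630 + 0.005027 + 0.008501 + 0.058129 + 0.011321 + 0.000050 + 0.045284 = 0.200942
B_lapi = 1 / 0.200942 = 4.9766
Highest B → broadest niche (most generalist): Bombus lapidarius (B = 4.98).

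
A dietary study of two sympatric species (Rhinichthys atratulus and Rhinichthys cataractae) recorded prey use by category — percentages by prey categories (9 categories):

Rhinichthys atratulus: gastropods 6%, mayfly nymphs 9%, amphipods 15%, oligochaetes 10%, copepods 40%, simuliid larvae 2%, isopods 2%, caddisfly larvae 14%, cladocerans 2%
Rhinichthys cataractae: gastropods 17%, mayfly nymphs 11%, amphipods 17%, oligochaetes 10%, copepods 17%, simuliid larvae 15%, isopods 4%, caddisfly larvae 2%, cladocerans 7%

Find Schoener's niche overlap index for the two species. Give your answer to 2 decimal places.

Convert percentages to proportions (divide by 100).
Σ|p₁ᵢ − p₂ᵢ| = 0.11 + 0.02 + 0.02 + 0.00 + 0.23 + 0.13 + 0.02 + 0.12 + 0.05 = 0.70
D = 1 − ½ × 0.70 = 1 − 0.350 = 0.6500

0.65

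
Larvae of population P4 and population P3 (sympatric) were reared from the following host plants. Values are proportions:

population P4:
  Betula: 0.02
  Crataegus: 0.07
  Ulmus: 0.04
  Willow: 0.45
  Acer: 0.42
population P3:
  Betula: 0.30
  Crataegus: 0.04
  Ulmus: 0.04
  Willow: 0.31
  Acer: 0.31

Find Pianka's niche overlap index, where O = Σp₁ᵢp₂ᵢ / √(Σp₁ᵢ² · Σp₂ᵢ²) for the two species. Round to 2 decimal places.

Σ p₁ᵢp₂ᵢ = 0.0060 + 0.0028 + 0.0016 + 0.1395 + 0.1302 = 0.2801
Σp_1ᵢ² = 0.02² + 0.07² + 0.04² + 0.45² + 0.42² = 0.0004 + 0.0049 + 0.0016 + 0.2025 + 0.1764 = 0.3858
Σp_2ᵢ² = 0.30² + 0.04² + 0.04² + 0.31² + 0.31² = 0.0900 + 0.0016 + 0.0016 + 0.0961 + 0.0961 = 0.2854
O = 0.2801 / √(0.3858 × 0.2854) = 0.2801 / 0.33182 = 0.8441

0.84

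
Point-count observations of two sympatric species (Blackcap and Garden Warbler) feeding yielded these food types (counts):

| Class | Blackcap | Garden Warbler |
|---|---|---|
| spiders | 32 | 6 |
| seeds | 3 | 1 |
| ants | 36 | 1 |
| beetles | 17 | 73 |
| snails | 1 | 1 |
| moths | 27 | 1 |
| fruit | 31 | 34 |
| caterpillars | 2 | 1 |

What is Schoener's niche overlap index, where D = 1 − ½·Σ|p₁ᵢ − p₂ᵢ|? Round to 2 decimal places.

0.41

Proportions for Blackcap (n=149): 32/149=0.2148, 3/149=0.0201, 36/149=0.2416, 17/149=0.1141, 1/149=0.0067, 27/149=0.1812, 31/149=0.2081, 2/149=0.0134
Proportions for Garden Warbler (n=118): 6/118=0.0508, 1/118=0.0085, 1/118=0.0085, 73/118=0.6186, 1/118=0.0085, 1/118=0.0085, 34/118=0.2881, 1/118=0.0085
Σ|p₁ᵢ − p₂ᵢ| = 0.1640 + 0.0116 + 0.2331 + 0.5045 + 0.0018 + 0.1727 + 0.0800 + 0.0049 = 1.1726
D = 1 − ½ × 1.1726 = 1 − 0.58630 = 0.41370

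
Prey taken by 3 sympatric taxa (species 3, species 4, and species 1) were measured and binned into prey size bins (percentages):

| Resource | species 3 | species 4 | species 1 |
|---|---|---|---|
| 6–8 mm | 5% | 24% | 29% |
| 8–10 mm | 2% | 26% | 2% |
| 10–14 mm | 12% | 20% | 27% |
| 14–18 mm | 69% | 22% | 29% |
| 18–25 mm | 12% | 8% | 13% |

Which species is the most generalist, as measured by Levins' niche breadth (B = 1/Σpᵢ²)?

species 4

Convert percentages to proportions (divide by 100).
Σp_3ᵢ² = 0.05² + 0.02² + 0.12² + 0.69² + 0.12² = 0.0025 + 0.0004 + 0.0144 + 0.4761 + 0.0144 = 0.5078
B_3 = 1 / 0.5078 = 1.9693
Σp_4ᵢ² = 0.24² + 0.26² + 0.20² + 0.22² + 0.08² = 0.0576 + 0.0676 + 0.0400 + 0.0484 + 0.0064 = 0.2200
B_4 = 1 / 0.2200 = 4.5455
Σp_1ᵢ² = 0.29² + 0.02² + 0.27² + 0.29² + 0.13² = 0.0841 + 0.0004 + 0.0729 + 0.0841 + 0.0169 = 0.2584
B_1 = 1 / 0.2584 = 3.8700
Highest B → broadest niche (most generalist): species 4 (B = 4.55).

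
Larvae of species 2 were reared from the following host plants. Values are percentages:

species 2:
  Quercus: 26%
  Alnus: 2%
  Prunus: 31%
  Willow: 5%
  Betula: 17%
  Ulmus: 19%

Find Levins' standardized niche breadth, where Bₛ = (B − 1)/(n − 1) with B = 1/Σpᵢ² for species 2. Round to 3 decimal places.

0.664

Convert percentages to proportions (divide by 100).
Σpᵢ² = 0.26² + 0.02² + 0.31² + 0.05² + 0.17² + 0.19² = 0.0676 + 0.0004 + 0.0961 + 0.0025 + 0.0289 + 0.0361 = 0.2316
B = 1 / 0.2316 = 4.31779
Bₛ = (B − 1)/(n − 1) = (4.31779 − 1)/(6 − 1) = 3.31779/5 = 0.66356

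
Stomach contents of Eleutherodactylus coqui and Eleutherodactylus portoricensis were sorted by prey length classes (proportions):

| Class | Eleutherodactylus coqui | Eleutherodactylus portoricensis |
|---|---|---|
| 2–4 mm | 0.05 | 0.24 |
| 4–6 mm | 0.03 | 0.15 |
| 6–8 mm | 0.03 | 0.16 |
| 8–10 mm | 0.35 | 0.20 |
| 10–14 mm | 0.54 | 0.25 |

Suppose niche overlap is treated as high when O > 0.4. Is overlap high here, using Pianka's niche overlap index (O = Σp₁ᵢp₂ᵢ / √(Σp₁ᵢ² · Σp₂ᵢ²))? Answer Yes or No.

Σ p₁ᵢp₂ᵢ = 0.0120 + 0.0045 + 0.0048 + 0.0700 + 0.1350 = 0.2263
Σp_1ᵢ² = 0.05² + 0.03² + 0.03² + 0.35² + 0.54² = 0.0025 + 0.0009 + 0.0009 + 0.1225 + 0.2916 = 0.4184
Σp_2ᵢ² = 0.24² + 0.15² + 0.16² + 0.20² + 0.25² = 0.0576 + 0.0225 + 0.0256 + 0.0400 + 0.0625 = 0.2082
O = 0.2263 / √(0.4184 × 0.2082) = 0.2263 / 0.29515 = 0.7667
O = 0.7667 > 0.4 → Yes.

Yes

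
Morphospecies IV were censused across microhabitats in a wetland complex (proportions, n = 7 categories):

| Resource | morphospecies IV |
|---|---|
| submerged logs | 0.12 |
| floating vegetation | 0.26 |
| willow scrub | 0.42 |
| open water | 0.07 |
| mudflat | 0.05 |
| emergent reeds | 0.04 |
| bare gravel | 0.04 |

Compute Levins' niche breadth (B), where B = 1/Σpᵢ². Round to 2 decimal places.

3.72

Σpᵢ² = 0.12² + 0.26² + 0.42² + 0.07² + 0.05² + 0.04² + 0.04² = 0.0144 + 0.0676 + 0.1764 + 0.0049 + 0.0025 + 0.0016 + 0.0016 = 0.2690
B = 1 / 0.2690 = 3.7175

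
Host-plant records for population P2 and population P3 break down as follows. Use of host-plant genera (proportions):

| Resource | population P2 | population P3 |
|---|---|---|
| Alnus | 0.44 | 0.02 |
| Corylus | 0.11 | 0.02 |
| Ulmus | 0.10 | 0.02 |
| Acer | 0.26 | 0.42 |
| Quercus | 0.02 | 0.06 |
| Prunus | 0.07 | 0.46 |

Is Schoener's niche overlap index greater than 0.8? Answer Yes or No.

Σ|p₁ᵢ − p₂ᵢ| = 0.42 + 0.09 + 0.08 + 0.16 + 0.04 + 0.39 = 1.18
D = 1 − ½ × 1.18 = 1 − 0.590 = 0.4100
D = 0.4100 < 0.8 → No.

No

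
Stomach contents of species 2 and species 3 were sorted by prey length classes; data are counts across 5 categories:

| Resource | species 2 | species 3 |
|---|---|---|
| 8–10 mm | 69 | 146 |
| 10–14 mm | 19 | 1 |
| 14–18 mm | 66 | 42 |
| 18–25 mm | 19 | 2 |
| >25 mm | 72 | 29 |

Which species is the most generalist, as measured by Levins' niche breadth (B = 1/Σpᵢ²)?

Proportions for species 2 (n=245): 69/245=0.2816, 19/245=0.0776, 66/245=0.2694, 19/245=0.0776, 72/245=0.2939
Proportions for species 3 (n=220): 146/220=0.6636, 1/220=0.0045, 42/220=0.1909, 2/220=0.0091, 29/220=0.1318
Σp_2ᵢ² = 0.2816² + 0.0776² + 0.2694² + 0.0776² + 0.2939² = 0.079299 + 0.006022 + 0.072576 + 0.006022 + 0.086377 = 0.250296
B_2 = 1 / 0.250296 = 3.9953
Σp_3ᵢ² = 0.6636² + 0.0045² + 0.1909² + 0.0091² + 0.1318² = 0.440365 + 0.000020 + 0.036443 + 0.000083 + 0.017371 = 0.494282
B_3 = 1 / 0.494282 = 2.0231
Highest B → broadest niche (most generalist): species 2 (B = 4.00).

species 2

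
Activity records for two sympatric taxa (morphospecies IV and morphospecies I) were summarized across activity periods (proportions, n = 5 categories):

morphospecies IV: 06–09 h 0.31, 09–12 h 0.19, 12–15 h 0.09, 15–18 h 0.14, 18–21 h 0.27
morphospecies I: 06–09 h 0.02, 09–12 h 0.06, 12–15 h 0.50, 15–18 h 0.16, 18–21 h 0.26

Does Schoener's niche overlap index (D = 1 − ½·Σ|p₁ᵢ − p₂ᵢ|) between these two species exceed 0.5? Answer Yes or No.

Yes

Σ|p₁ᵢ − p₂ᵢ| = 0.29 + 0.13 + 0.41 + 0.02 + 0.01 = 0.86
D = 1 − ½ × 0.86 = 1 − 0.430 = 0.5700
D = 0.5700 > 0.5 → Yes.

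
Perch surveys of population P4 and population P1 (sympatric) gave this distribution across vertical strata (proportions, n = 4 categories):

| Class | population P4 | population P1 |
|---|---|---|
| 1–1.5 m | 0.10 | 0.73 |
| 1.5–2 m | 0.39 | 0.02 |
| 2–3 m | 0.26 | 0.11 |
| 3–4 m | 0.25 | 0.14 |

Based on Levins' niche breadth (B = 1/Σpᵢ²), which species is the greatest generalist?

Σp_P4ᵢ² = 0.10² + 0.39² + 0.26² + 0.25² = 0.0100 + 0.1521 + 0.0676 + 0.0625 = 0.2922
B_P4 = 1 / 0.2922 = 3.4223
Σp_P1ᵢ² = 0.73² + 0.02² + 0.11² + 0.14² = 0.5329 + 0.0004 + 0.0121 + 0.0196 = 0.5650
B_P1 = 1 / 0.5650 = 1.7699
Highest B → broadest niche (most generalist): population P4 (B = 3.42).

population P4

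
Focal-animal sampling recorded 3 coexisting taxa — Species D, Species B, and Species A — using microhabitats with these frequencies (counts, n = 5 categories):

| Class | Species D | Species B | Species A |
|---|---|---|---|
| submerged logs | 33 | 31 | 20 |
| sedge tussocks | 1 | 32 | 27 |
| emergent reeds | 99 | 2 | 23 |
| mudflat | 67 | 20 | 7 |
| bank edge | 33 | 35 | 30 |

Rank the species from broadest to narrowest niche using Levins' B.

Proportions for Species D (n=233): 33/233=0.1416, 1/233=0.0043, 99/233=0.4249, 67/233=0.2876, 33/233=0.1416
Proportions for Species B (n=120): 31/120=0.2583, 32/120=0.2667, 2/120=0.0167, 20/120=0.1667, 35/120=0.2917
Proportions for Species A (n=107): 20/107=0.1869, 27/107=0.2523, 23/107=0.2150, 7/107=0.0654, 30/107=0.2804
Σp_Dᵢ² = 0.1416² + 0.0043² + 0.4249² + 0.2876² + 0.1416² = 0.020051 + 0.000018 + 0.180540 + 0.082714 + 0.020051 = 0.303374
B_D = 1 / 0.303374 = 3.2963
Σp_Bᵢ² = 0.2583² + 0.2667² + 0.0167² + 0.1667² + 0.2917² = 0.066719 + 0.071129 + 0.000279 + 0.027789 + 0.085089 = 0.251005
B_B = 1 / 0.251005 = 3.9840
Σp_Aᵢ² = 0.1869² + 0.2523² + 0.2150² + 0.0654² + 0.2804² = 0.034932 + 0.063655 + 0.046225 + 0.004277 + 0.078624 = 0.227713
B_A = 1 / 0.227713 = 4.3915
Ranking by B (broadest → narrowest): Species A (4.39) > Species B (3.98) > Species D (3.30)

Species A > Species B > Species D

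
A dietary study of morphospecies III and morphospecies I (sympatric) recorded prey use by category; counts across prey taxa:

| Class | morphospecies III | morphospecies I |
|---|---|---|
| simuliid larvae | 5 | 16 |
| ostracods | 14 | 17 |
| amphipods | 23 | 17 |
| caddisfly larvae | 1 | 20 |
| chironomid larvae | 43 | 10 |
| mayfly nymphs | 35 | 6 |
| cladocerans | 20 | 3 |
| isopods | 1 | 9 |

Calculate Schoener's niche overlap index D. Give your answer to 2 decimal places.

0.50

Proportions for morphospecies III (n=142): 5/142=0.0352, 14/142=0.0986, 23/142=0.1620, 1/142=0.0070, 43/142=0.3028, 35/142=0.2465, 20/142=0.1408, 1/142=0.0070
Proportions for morphospecies I (n=98): 16/98=0.1633, 17/98=0.1735, 17/98=0.1735, 20/98=0.2041, 10/98=0.1020, 6/98=0.0612, 3/98=0.0306, 9/98=0.0918
Σ|p₁ᵢ − p₂ᵢ| = 0.1281 + 0.0749 + 0.0115 + 0.1971 + 0.2008 + 0.1853 + 0.1102 + 0.0848 = 0.9927
D = 1 − ½ × 0.9927 = 1 − 0.49635 = 0.50365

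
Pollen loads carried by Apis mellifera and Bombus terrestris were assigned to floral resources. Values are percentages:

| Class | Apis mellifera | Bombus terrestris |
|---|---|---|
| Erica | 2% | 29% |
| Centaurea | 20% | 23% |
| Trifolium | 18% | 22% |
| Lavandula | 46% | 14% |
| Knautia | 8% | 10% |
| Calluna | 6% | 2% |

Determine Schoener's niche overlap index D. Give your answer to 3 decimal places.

0.640

Convert percentages to proportions (divide by 100).
Σ|p₁ᵢ − p₂ᵢ| = 0.27 + 0.03 + 0.04 + 0.32 + 0.02 + 0.04 = 0.72
D = 1 − ½ × 0.72 = 1 − 0.360 = 0.64000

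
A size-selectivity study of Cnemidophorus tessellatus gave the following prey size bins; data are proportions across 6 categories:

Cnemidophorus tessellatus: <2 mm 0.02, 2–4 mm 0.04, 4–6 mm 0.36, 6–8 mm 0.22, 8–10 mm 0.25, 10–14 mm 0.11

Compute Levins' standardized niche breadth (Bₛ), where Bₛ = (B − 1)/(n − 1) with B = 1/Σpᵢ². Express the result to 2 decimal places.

Σpᵢ² = 0.02² + 0.04² + 0.36² + 0.22² + 0.25² + 0.11² = 0.0004 + 0.0016 + 0.1296 + 0.0484 + 0.0625 + 0.0121 = 0.2546
B = 1 / 0.2546 = 3.9277
Bₛ = (B − 1)/(n − 1) = (3.9277 − 1)/(6 − 1) = 2.9277/5 = 0.5855

0.59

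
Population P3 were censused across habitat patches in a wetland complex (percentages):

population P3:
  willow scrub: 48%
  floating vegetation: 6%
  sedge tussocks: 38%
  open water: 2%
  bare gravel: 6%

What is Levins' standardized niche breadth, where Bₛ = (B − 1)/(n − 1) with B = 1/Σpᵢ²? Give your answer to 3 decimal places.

0.404

Convert percentages to proportions (divide by 100).
Σpᵢ² = 0.48² + 0.06² + 0.38² + 0.02² + 0.06² = 0.2304 + 0.0036 + 0.1444 + 0.0004 + 0.0036 = 0.3824
B = 1 / 0.3824 = 2.61506
Bₛ = (B − 1)/(n − 1) = (2.61506 − 1)/(5 − 1) = 1.61506/4 = 0.40377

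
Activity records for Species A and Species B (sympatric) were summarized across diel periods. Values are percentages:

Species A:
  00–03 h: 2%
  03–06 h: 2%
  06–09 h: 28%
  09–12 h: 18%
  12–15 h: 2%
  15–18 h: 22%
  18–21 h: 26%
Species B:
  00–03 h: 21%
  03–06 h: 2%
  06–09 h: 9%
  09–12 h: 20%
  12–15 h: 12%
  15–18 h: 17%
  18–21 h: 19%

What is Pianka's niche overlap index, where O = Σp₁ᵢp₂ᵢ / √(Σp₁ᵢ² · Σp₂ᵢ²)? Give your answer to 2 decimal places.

0.78

Convert percentages to proportions (divide by 100).
Σ p₁ᵢp₂ᵢ = 0.0042 + 0.0004 + 0.0252 + 0.0360 + 0.0024 + 0.0374 + 0.0494 = 0.1550
Σp_1ᵢ² = 0.02² + 0.02² + 0.28² + 0.18² + 0.02² + 0.22² + 0.26² = 0.0004 + 0.0004 + 0.0784 + 0.0324 + 0.0004 + 0.0484 + 0.0676 = 0.2280
Σp_2ᵢ² = 0.21² + 0.02² + 0.09² + 0.20² + 0.12² + 0.17² + 0.19² = 0.0441 + 0.0004 + 0.0081 + 0.0400 + 0.0144 + 0.0289 + 0.0361 = 0.1720
O = 0.1550 / √(0.2280 × 0.1720) = 0.1550 / 0.19803 = 0.7827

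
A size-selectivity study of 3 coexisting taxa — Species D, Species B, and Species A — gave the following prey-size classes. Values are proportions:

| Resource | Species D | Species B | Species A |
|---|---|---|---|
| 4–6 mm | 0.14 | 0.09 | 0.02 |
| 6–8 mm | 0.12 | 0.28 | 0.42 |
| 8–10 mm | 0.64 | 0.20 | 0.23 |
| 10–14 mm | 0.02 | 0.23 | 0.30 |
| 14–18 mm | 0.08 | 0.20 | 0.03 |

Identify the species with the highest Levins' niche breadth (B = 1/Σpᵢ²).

Species B

Σp_Dᵢ² = 0.14² + 0.12² + 0.64² + 0.02² + 0.08² = 0.0196 + 0.0144 + 0.4096 + 0.0004 + 0.0064 = 0.4504
B_D = 1 / 0.4504 = 2.2202
Σp_Bᵢ² = 0.09² + 0.28² + 0.20² + 0.23² + 0.20² = 0.0081 + 0.0784 + 0.0400 + 0.0529 + 0.0400 = 0.2194
B_B = 1 / 0.2194 = 4.5579
Σp_Aᵢ² = 0.02² + 0.42² + 0.23² + 0.30² + 0.03² = 0.0004 + 0.1764 + 0.0529 + 0.0900 + 0.0009 = 0.3206
B_A = 1 / 0.3206 = 3.1192
Highest B → broadest niche (most generalist): Species B (B = 4.56).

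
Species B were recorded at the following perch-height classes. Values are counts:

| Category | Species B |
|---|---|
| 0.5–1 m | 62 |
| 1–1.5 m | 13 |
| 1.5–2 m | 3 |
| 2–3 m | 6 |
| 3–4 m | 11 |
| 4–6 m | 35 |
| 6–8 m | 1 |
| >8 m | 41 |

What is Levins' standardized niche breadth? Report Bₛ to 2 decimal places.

0.45

Proportions for Species B (n=172): 62/172=0.3605, 13/172=0.0756, 3/172=0.0174, 6/172=0.0349, 11/172=0.0640, 35/172=0.2035, 1/172=0.0058, 41/172=0.2384
Σpᵢ² = 0.3605² + 0.0756² + 0.0174² + 0.0349² + 0.0640² + 0.2035² + 0.0058² + 0.2384² = 0.129960 + 0.005715 + 0.000303 + 0.001218 + 0.004096 + 0.041412 + 0.000034 + 0.056835 = 0.239573
B = 1 / 0.239573 = 4.1741
Bₛ = (B − 1)/(n − 1) = (4.1741 − 1)/(8 − 1) = 3.1741/7 = 0.4534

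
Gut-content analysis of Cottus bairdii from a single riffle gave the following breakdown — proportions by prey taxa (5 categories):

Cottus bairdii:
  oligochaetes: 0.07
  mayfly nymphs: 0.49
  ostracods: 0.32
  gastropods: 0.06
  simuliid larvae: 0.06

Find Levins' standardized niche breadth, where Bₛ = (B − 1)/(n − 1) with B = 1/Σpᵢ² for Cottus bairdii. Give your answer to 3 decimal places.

Σpᵢ² = 0.07² + 0.49² + 0.32² + 0.06² + 0.06² = 0.0049 + 0.2401 + 0.1024 + 0.0036 + 0.0036 = 0.3546
B = 1 / 0.3546 = 2.82008
Bₛ = (B − 1)/(n − 1) = (2.82008 − 1)/(5 − 1) = 1.82008/4 = 0.45502

0.455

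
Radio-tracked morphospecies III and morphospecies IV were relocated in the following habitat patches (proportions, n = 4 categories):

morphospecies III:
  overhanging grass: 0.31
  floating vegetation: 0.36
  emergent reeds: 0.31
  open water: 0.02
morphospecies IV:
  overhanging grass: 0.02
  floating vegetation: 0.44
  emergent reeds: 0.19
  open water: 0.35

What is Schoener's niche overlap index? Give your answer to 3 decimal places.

0.590

Σ|p₁ᵢ − p₂ᵢ| = 0.29 + 0.08 + 0.12 + 0.33 = 0.82
D = 1 − ½ × 0.82 = 1 − 0.410 = 0.59000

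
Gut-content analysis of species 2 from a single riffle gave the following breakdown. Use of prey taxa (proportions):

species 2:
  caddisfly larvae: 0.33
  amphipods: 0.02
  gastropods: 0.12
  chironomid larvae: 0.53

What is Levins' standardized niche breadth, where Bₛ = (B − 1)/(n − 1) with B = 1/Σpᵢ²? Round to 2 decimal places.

Σpᵢ² = 0.33² + 0.02² + 0.12² + 0.53² = 0.1089 + 0.0004 + 0.0144 + 0.2809 = 0.4046
B = 1 / 0.4046 = 2.4716
Bₛ = (B − 1)/(n − 1) = (2.4716 − 1)/(4 − 1) = 1.4716/3 = 0.4905

0.49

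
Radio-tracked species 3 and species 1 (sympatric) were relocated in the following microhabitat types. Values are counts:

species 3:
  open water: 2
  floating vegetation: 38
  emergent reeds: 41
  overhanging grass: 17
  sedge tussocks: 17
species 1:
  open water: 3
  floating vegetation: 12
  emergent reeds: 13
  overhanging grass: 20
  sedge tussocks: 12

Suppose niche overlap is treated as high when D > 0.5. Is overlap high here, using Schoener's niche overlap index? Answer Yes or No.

Proportions for species 3 (n=115): 2/115=0.0174, 38/115=0.3304, 41/115=0.3565, 17/115=0.1478, 17/115=0.1478
Proportions for species 1 (n=60): 3/60=0.0500, 12/60=0.2000, 13/60=0.2167, 20/60=0.3333, 12/60=0.2000
Σ|p₁ᵢ − p₂ᵢ| = 0.0326 + 0.1304 + 0.1398 + 0.1855 + 0.0522 = 0.5405
D = 1 − ½ × 0.5405 = 1 − 0.27025 = 0.72975
D = 0.72975 > 0.5 → Yes.

Yes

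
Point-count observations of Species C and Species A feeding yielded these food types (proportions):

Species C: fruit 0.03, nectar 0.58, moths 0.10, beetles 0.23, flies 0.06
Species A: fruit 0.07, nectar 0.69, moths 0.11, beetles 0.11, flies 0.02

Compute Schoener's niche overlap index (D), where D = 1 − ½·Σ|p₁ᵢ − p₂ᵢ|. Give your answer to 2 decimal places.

Σ|p₁ᵢ − p₂ᵢ| = 0.04 + 0.11 + 0.01 + 0.12 + 0.04 = 0.32
D = 1 − ½ × 0.32 = 1 − 0.160 = 0.8400

0.84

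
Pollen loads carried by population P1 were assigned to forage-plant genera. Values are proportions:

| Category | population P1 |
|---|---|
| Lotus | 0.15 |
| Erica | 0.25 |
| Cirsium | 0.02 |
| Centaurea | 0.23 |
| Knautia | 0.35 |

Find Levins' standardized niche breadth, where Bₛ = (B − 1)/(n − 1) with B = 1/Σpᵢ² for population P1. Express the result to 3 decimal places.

0.709

Σpᵢ² = 0.15² + 0.25² + 0.02² + 0.23² + 0.35² = 0.0225 + 0.0625 + 0.0004 + 0.0529 + 0.1225 = 0.2608
B = 1 / 0.2608 = 3.83436
Bₛ = (B − 1)/(n − 1) = (3.83436 − 1)/(5 − 1) = 2.83436/4 = 0.70859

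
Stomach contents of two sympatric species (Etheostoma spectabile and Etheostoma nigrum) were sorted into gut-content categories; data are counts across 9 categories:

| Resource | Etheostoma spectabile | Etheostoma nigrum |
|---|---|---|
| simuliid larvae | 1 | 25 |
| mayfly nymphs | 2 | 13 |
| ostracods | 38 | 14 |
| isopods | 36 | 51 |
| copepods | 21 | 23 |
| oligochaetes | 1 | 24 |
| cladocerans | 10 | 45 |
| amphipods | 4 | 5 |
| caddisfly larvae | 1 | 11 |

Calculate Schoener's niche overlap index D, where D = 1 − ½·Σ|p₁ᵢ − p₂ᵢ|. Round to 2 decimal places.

Proportions for Etheostoma spectabile (n=114): 1/114=0.0088, 2/114=0.0175, 38/114=0.3333, 36/114=0.3158, 21/114=0.1842, 1/114=0.0088, 10/114=0.0877, 4/114=0.0351, 1/114=0.0088
Proportions for Etheostoma nigrum (n=211): 25/211=0.1185, 13/211=0.0616, 14/211=0.0664, 51/211=0.2417, 23/211=0.1090, 24/211=0.1137, 45/211=0.2133, 5/211=0.0237, 11/211=0.0521
Σ|p₁ᵢ − p₂ᵢ| = 0.1097 + 0.0441 + 0.2669 + 0.0741 + 0.0752 + 0.1049 + 0.1256 + 0.0114 + 0.0433 = 0.8552
D = 1 − ½ × 0.8552 = 1 − 0.42760 = 0.57240

0.57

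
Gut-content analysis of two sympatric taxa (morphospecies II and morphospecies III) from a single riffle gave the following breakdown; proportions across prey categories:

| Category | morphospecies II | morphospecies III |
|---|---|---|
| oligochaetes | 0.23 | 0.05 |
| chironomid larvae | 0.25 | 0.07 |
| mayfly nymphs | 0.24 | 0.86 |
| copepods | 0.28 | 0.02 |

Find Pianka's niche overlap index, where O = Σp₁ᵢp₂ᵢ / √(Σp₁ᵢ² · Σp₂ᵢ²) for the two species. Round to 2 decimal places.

Σ p₁ᵢp₂ᵢ = 0.0115 + 0.0175 + 0.2064 + 0.0056 = 0.2410
Σp_1ᵢ² = 0.23² + 0.25² + 0.24² + 0.28² = 0.0529 + 0.0625 + 0.0576 + 0.0784 = 0.2514
Σp_2ᵢ² = 0.05² + 0.07² + 0.86² + 0.02² = 0.0025 + 0.0049 + 0.7396 + 0.0004 = 0.7474
O = 0.2410 / √(0.2514 × 0.7474) = 0.2410 / 0.43347 = 0.5560

0.56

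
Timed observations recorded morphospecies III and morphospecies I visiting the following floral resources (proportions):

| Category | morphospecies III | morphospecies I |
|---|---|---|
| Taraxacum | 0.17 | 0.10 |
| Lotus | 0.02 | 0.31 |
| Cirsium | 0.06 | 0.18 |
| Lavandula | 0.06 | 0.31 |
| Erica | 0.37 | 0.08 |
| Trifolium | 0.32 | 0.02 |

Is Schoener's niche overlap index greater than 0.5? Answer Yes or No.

No

Σ|p₁ᵢ − p₂ᵢ| = 0.07 + 0.29 + 0.12 + 0.25 + 0.29 + 0.30 = 1.32
D = 1 − ½ × 1.32 = 1 − 0.660 = 0.3400
D = 0.3400 < 0.5 → No.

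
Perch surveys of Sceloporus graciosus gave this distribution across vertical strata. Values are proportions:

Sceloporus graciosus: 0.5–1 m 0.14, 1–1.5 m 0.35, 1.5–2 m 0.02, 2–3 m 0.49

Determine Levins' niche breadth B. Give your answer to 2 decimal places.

2.61

Σpᵢ² = 0.14² + 0.35² + 0.02² + 0.49² = 0.0196 + 0.1225 + 0.0004 + 0.2401 = 0.3826
B = 1 / 0.3826 = 2.6137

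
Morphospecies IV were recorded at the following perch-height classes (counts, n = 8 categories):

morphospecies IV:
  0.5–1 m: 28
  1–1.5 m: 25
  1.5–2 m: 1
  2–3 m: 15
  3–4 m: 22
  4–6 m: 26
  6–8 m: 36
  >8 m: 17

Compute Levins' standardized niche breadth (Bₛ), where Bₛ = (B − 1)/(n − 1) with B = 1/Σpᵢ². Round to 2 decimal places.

Proportions for morphospecies IV (n=170): 28/170=0.1647, 25/170=0.1471, 1/170=0.0059, 15/170=0.0882, 22/170=0.1294, 26/170=0.1529, 36/170=0.2118, 17/170=0.1000
Σpᵢ² = 0.1647² + 0.1471² + 0.0059² + 0.0882² + 0.1294² + 0.1529² + 0.2118² + 0.1000² = 0.027126 + 0.021638 + 0.000035 + 0.007779 + 0.016744 + 0.023378 + 0.044859 + 0.010000 = 0.151559
B = 1 / 0.151559 = 6.5981
Bₛ = (B − 1)/(n − 1) = (6.5981 − 1)/(8 − 1) = 5.5981/7 = 0.7997

0.80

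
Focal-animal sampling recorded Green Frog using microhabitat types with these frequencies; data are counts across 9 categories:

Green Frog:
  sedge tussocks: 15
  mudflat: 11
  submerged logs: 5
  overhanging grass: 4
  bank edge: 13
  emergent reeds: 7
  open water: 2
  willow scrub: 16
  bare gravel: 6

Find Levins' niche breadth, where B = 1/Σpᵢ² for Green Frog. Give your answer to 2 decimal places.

Proportions for Green Frog (n=79): 15/79=0.1899, 11/79=0.1392, 5/79=0.0633, 4/79=0.0506, 13/79=0.1646, 7/79=0.0886, 2/79=0.0253, 16/79=0.2025, 6/79=0.0759
Σpᵢ² = 0.1899² + 0.1392² + 0.0633² + 0.0506² + 0.1646² + 0.0886² + 0.0253² + 0.2025² + 0.0759² = 0.036062 + 0.019377 + 0.004007 + 0.002560 + 0.027093 + 0.007850 + 0.000640 + 0.041006 + 0.005761 = 0.144356
B = 1 / 0.144356 = 6.9273

6.93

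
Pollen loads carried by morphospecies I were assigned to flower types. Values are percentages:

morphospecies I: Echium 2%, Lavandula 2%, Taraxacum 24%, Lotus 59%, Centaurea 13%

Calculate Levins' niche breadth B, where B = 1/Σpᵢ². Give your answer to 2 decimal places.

Convert percentages to proportions (divide by 100).
Σpᵢ² = 0.02² + 0.02² + 0.24² + 0.59² + 0.13² = 0.0004 + 0.0004 + 0.0576 + 0.3481 + 0.0169 = 0.4234
B = 1 / 0.4234 = 2.3618

2.36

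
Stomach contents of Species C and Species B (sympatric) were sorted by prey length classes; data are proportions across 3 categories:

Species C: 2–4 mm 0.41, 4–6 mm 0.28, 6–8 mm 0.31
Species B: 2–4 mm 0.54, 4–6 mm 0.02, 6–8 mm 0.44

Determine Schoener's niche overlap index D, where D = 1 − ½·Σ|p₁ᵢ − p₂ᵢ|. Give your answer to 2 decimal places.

Σ|p₁ᵢ − p₂ᵢ| = 0.13 + 0.26 + 0.13 = 0.52
D = 1 − ½ × 0.52 = 1 − 0.260 = 0.7400

0.74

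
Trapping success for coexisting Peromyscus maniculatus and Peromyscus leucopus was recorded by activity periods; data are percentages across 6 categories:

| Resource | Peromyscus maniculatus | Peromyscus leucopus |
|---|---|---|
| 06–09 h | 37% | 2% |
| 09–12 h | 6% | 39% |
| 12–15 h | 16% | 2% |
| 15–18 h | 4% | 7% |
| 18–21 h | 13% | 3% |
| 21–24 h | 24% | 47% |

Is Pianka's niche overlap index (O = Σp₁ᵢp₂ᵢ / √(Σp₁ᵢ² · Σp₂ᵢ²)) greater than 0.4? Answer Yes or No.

Convert percentages to proportions (divide by 100).
Σ p₁ᵢp₂ᵢ = 0.0074 + 0.0234 + 0.0032 + 0.0028 + 0.0039 + 0.1128 = 0.1535
Σp_1ᵢ² = 0.37² + 0.06² + 0.16² + 0.04² + 0.13² + 0.24² = 0.1369 + 0.0036 + 0.0256 + 0.0016 + 0.0169 + 0.0576 = 0.2422
Σp_2ᵢ² = 0.02² + 0.39² + 0.02² + 0.07² + 0.03² + 0.47² = 0.0004 + 0.1521 + 0.0004 + 0.0049 + 0.0009 + 0.2209 = 0.3796
O = 0.1535 / √(0.2422 × 0.3796) = 0.1535 / 0.30321 = 0.5062
O = 0.5062 > 0.4 → Yes.

Yes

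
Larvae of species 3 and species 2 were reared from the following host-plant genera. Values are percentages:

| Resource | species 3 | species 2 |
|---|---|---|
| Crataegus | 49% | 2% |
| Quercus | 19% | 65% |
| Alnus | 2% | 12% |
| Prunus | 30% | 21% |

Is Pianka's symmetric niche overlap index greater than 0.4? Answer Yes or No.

Yes

Convert percentages to proportions (divide by 100).
Σ p₁ᵢp₂ᵢ = 0.0098 + 0.1235 + 0.0024 + 0.0630 = 0.1987
Σp_1ᵢ² = 0.49² + 0.19² + 0.02² + 0.30² = 0.2401 + 0.0361 + 0.0004 + 0.0900 = 0.3666
Σp_2ᵢ² = 0.02² + 0.65² + 0.12² + 0.21² = 0.0004 + 0.4225 + 0.0144 + 0.0441 = 0.4814
O = 0.1987 / √(0.3666 × 0.4814) = 0.1987 / 0.42010 = 0.4730
O = 0.4730 > 0.4 → Yes.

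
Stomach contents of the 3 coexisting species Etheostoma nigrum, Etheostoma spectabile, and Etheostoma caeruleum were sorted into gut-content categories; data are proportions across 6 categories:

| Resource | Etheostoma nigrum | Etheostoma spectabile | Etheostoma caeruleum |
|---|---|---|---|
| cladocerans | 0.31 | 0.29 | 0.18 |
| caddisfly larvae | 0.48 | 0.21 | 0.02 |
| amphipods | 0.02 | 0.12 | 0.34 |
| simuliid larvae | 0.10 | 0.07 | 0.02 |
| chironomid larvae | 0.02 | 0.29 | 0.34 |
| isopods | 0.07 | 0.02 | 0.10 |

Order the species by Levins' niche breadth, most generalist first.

Σp_nigrᵢ² = 0.31² + 0.48² + 0.02² + 0.10² + 0.02² + 0.07² = 0.0961 + 0.2304 + 0.0004 + 0.0100 + 0.0004 + 0.0049 = 0.3422
B_nigr = 1 / 0.3422 = 2.9223
Σp_specᵢ² = 0.29² + 0.21² + 0.12² + 0.07² + 0.29² + 0.02² = 0.0841 + 0.0441 + 0.0144 + 0.0049 + 0.0841 + 0.0004 = 0.2320
B_spec = 1 / 0.2320 = 4.3103
Σp_caerᵢ² = 0.18² + 0.02² + 0.34² + 0.02² + 0.34² + 0.10² = 0.0324 + 0.0004 + 0.1156 + 0.0004 + 0.1156 + 0.0100 = 0.2744
B_caer = 1 / 0.2744 = 3.6443
Ranking by B (broadest → narrowest): Etheostoma spectabile (4.31) > Etheostoma caeruleum (3.64) > Etheostoma nigrum (2.92)

Etheostoma spectabile > Etheostoma caeruleum > Etheostoma nigrum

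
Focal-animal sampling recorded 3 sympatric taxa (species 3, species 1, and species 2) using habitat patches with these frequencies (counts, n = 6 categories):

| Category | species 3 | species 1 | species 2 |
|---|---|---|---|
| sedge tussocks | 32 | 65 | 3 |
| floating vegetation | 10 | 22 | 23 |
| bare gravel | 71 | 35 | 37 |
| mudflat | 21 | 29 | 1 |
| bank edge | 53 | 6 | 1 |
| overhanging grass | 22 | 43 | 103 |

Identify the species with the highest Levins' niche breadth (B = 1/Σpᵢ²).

species 1

Proportions for species 3 (n=209): 32/209=0.1531, 10/209=0.0478, 71/209=0.3397, 21/209=0.1005, 53/209=0.2536, 22/209=0.1053
Proportions for species 1 (n=200): 65/200=0.3250, 22/200=0.1100, 35/200=0.1750, 29/200=0.1450, 6/200=0.0300, 43/200=0.2150
Proportions for species 2 (n=168): 3/168=0.0179, 23/168=0.1369, 37/168=0.2202, 1/168=0.0060, 1/168=0.0060, 103/168=0.6131
Σp_3ᵢ² = 0.1531² + 0.0478² + 0.3397² + 0.1005² + 0.2536² + 0.1053² = 0.023440 + 0.002285 + 0.115396 + 0.010100 + 0.064313 + 0.011088 = 0.226622
B_3 = 1 / 0.226622 = 4.4126
Σp_1ᵢ² = 0.3250² + 0.1100² + 0.1750² + 0.1450² + 0.0300² + 0.2150² = 0.105625 + 0.012100 + 0.030625 + 0.021025 + 0.000900 + 0.046225 = 0.216500
B_1 = 1 / 0.216500 = 4.6189
Σp_2ᵢ² = 0.0179² + 0.1369² + 0.2202² + 0.0060² + 0.0060² + 0.6131² = 0.000320 + 0.018742 + 0.048488 + 0.000036 + 0.000036 + 0.375892 = 0.443514
B_2 = 1 / 0.443514 = 2.2547
Highest B → broadest niche (most generalist): species 1 (B = 4.62).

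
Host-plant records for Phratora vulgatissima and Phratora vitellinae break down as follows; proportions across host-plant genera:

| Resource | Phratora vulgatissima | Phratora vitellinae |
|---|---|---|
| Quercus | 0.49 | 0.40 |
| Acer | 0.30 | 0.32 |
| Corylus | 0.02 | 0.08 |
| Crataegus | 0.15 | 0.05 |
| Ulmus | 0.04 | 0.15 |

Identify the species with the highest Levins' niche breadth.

Phratora vitellinae

Σp_vulgᵢ² = 0.49² + 0.30² + 0.02² + 0.15² + 0.04² = 0.2401 + 0.0900 + 0.0004 + 0.0225 + 0.0016 = 0.3546
B_vulg = 1 / 0.3546 = 2.8201
Σp_viteᵢ² = 0.40² + 0.32² + 0.08² + 0.05² + 0.15² = 0.1600 + 0.1024 + 0.0064 + 0.0025 + 0.0225 = 0.2938
B_vite = 1 / 0.2938 = 3.4037
Highest B → broadest niche (most generalist): Phratora vitellinae (B = 3.40).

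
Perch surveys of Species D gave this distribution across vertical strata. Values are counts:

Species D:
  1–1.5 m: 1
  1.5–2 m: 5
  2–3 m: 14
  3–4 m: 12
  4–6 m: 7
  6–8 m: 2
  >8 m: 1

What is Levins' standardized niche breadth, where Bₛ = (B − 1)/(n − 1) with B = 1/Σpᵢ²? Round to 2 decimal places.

Proportions for Species D (n=42): 1/42=0.0238, 5/42=0.1190, 14/42=0.3333, 12/42=0.2857, 7/42=0.1667, 2/42=0.0476, 1/42=0.0238
Σpᵢ² = 0.0238² + 0.1190² + 0.3333² + 0.2857² + 0.1667² + 0.0476² + 0.0238² = 0.000566 + 0.014161 + 0.111089 + 0.081624 + 0.027789 + 0.002266 + 0.000566 = 0.238061
B = 1 / 0.238061 = 4.2006
Bₛ = (B − 1)/(n − 1) = (4.2006 − 1)/(7 − 1) = 3.2006/6 = 0.5334

0.53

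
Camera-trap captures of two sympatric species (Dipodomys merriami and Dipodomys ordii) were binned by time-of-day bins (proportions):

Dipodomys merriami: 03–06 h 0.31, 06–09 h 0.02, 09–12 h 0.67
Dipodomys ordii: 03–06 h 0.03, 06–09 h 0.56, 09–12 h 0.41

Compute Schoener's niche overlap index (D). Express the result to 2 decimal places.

Σ|p₁ᵢ − p₂ᵢ| = 0.28 + 0.54 + 0.26 = 1.08
D = 1 − ½ × 1.08 = 1 − 0.540 = 0.4600

0.46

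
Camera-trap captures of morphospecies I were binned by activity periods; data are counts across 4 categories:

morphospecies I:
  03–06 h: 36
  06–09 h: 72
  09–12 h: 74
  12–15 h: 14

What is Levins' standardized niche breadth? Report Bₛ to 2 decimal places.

Proportions for morphospecies I (n=196): 36/196=0.1837, 72/196=0.3673, 74/196=0.3776, 14/196=0.0714
Σpᵢ² = 0.1837² + 0.3673² + 0.3776² + 0.0714² = 0.033746 + 0.134909 + 0.142582 + 0.005098 = 0.316335
B = 1 / 0.316335 = 3.1612
Bₛ = (B − 1)/(n − 1) = (3.1612 − 1)/(4 − 1) = 2.1612/3 = 0.7204

0.72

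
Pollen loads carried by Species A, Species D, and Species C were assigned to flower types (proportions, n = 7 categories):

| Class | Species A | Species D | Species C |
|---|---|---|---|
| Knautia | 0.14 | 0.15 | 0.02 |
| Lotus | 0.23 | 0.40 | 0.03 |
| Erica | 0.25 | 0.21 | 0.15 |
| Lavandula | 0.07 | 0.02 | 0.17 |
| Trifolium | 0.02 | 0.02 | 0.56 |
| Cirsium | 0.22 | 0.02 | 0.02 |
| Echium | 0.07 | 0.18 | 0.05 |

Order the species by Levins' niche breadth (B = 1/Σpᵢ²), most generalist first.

Species A > Species D > Species C

Σp_Aᵢ² = 0.14² + 0.23² + 0.25² + 0.07² + 0.02² + 0.22² + 0.07² = 0.0196 + 0.0529 + 0.0625 + 0.0049 + 0.0004 + 0.0484 + 0.0049 = 0.1936
B_A = 1 / 0.1936 = 5.1653
Σp_Dᵢ² = 0.15² + 0.40² + 0.21² + 0.02² + 0.02² + 0.02² + 0.18² = 0.0225 + 0.1600 + 0.0441 + 0.0004 + 0.0004 + 0.0004 + 0.0324 = 0.2602
B_D = 1 / 0.2602 = 3.8432
Σp_Cᵢ² = 0.02² + 0.03² + 0.15² + 0.17² + 0.56² + 0.02² + 0.05² = 0.0004 + 0.0009 + 0.0225 + 0.0289 + 0.3136 + 0.0004 + 0.0025 = 0.3692
B_C = 1 / 0.3692 = 2.7086
Ranking by B (broadest → narrowest): Species A (5.17) > Species D (3.84) > Species C (2.71)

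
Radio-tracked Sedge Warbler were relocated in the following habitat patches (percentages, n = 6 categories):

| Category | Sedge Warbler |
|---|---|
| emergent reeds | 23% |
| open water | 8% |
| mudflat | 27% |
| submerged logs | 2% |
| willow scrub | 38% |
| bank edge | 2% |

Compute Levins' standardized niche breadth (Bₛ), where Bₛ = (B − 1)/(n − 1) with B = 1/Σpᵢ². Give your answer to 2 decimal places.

Convert percentages to proportions (divide by 100).
Σpᵢ² = 0.23² + 0.08² + 0.27² + 0.02² + 0.38² + 0.02² = 0.0529 + 0.0064 + 0.0729 + 0.0004 + 0.1444 + 0.0004 = 0.2774
B = 1 / 0.2774 = 3.6049
Bₛ = (B − 1)/(n − 1) = (3.6049 − 1)/(6 − 1) = 2.6049/5 = 0.5210

0.52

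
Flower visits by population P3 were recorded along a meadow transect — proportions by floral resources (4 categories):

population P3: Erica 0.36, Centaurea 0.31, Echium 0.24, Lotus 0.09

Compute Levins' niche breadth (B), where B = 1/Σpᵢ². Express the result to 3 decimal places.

3.432

Σpᵢ² = 0.36² + 0.31² + 0.24² + 0.09² = 0.1296 + 0.0961 + 0.0576 + 0.0081 = 0.2914
B = 1 / 0.2914 = 3.43171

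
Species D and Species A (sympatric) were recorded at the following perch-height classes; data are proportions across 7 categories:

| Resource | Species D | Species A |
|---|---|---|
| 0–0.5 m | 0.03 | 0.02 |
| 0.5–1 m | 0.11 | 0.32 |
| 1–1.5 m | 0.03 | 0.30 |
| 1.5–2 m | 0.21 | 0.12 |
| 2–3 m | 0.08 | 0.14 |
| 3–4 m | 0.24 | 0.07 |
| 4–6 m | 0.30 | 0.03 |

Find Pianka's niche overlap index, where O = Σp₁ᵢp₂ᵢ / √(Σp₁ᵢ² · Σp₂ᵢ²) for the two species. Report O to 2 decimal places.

Σ p₁ᵢp₂ᵢ = 0.0006 + 0.0352 + 0.0090 + 0.0252 + 0.0112 + 0.0168 + 0.0090 = 0.1070
Σp_1ᵢ² = 0.03² + 0.11² + 0.03² + 0.21² + 0.08² + 0.24² + 0.30² = 0.0009 + 0.0121 + 0.0009 + 0.0441 + 0.0064 + 0.0576 + 0.0900 = 0.2120
Σp_2ᵢ² = 0.02² + 0.32² + 0.30² + 0.12² + 0.14² + 0.07² + 0.03² = 0.0004 + 0.1024 + 0.0900 + 0.0144 + 0.0196 + 0.0049 + 0.0009 = 0.2326
O = 0.1070 / √(0.2120 × 0.2326) = 0.1070 / 0.22206 = 0.4819

0.48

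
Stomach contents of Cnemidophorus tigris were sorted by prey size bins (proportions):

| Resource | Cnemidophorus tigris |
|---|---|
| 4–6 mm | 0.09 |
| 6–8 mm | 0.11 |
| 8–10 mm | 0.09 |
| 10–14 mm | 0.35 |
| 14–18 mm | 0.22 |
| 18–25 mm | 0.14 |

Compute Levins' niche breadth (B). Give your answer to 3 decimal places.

Σpᵢ² = 0.09² + 0.11² + 0.09² + 0.35² + 0.22² + 0.14² = 0.0081 + 0.0121 + 0.0081 + 0.1225 + 0.0484 + 0.0196 = 0.2188
B = 1 / 0.2188 = 4.57038

4.570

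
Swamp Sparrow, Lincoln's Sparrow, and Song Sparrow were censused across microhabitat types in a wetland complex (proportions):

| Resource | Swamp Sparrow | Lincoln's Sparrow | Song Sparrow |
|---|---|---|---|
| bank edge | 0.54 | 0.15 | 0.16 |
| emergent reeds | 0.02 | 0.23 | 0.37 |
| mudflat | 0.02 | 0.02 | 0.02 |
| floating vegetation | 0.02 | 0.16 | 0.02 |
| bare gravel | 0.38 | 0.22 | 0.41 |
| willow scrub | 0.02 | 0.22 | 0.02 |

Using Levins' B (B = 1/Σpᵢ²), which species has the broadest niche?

Lincoln's Sparrow

Σp_Swamᵢ² = 0.54² + 0.02² + 0.02² + 0.02² + 0.38² + 0.02² = 0.2916 + 0.0004 + 0.0004 + 0.0004 + 0.1444 + 0.0004 = 0.4376
B_Swam = 1 / 0.4376 = 2.2852
Σp_Lincᵢ² = 0.15² + 0.23² + 0.02² + 0.16² + 0.22² + 0.22² = 0.0225 + 0.0529 + 0.0004 + 0.0256 + 0.0484 + 0.0484 = 0.1982
B_Linc = 1 / 0.1982 = 5.0454
Σp_Songᵢ² = 0.16² + 0.37² + 0.02² + 0.02² + 0.41² + 0.02² = 0.0256 + 0.1369 + 0.0004 + 0.0004 + 0.1681 + 0.0004 = 0.3318
B_Song = 1 / 0.3318 = 3.0139
Highest B → broadest niche (most generalist): Lincoln's Sparrow (B = 5.05).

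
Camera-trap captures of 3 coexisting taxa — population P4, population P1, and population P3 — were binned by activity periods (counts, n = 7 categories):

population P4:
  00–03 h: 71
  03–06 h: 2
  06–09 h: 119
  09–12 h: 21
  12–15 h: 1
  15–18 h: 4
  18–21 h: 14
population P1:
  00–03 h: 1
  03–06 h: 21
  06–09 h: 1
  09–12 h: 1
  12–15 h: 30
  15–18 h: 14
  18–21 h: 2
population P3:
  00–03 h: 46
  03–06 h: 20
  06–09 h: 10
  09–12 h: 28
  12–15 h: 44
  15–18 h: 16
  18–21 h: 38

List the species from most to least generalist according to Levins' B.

population P3 > population P1 > population P4

Proportions for population P4 (n=232): 71/232=0.3060, 2/232=0.0086, 119/232=0.5129, 21/232=0.0905, 1/232=0.0043, 4/232=0.0172, 14/232=0.0603
Proportions for population P1 (n=70): 1/70=0.0143, 21/70=0.3000, 1/70=0.0143, 1/70=0.0143, 30/70=0.4286, 14/70=0.2000, 2/70=0.0286
Proportions for population P3 (n=202): 46/202=0.2277, 20/202=0.0990, 10/202=0.0495, 28/202=0.1386, 44/202=0.2178, 16/202=0.0792, 38/202=0.1881
Σp_P4ᵢ² = 0.3060² + 0.0086² + 0.5129² + 0.0905² + 0.0043² + 0.0172² + 0.0603² = 0.093636 + 0.000074 + 0.263066 + 0.008190 + 0.000018 + 0.000296 + 0.003636 = 0.368916
B_P4 = 1 / 0.368916 = 2.7106
Σp_P1ᵢ² = 0.0143² + 0.3000² + 0.0143² + 0.0143² + 0.4286² + 0.2000² + 0.0286² = 0.000204 + 0.090000 + 0.000204 + 0.000204 + 0.183698 + 0.040000 + 0.000818 = 0.315128
B_P1 = 1 / 0.315128 = 3.1733
Σp_P3ᵢ² = 0.2277² + 0.0990² + 0.0495² + 0.1386² + 0.2178² + 0.0792² + 0.1881² = 0.051847 + 0.009801 + 0.002450 + 0.019210 + 0.047437 + 0.006273 + 0.035382 = 0.172400
B_P3 = 1 / 0.172400 = 5.8005
Ranking by B (broadest → narrowest): population P3 (5.80) > population P1 (3.17) > population P4 (2.71)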